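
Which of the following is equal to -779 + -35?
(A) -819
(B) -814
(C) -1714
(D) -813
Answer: B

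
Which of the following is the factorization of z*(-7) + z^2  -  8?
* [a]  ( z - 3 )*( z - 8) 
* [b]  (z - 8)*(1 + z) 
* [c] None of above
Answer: b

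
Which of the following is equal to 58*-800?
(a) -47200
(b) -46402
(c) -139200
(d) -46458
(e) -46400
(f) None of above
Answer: e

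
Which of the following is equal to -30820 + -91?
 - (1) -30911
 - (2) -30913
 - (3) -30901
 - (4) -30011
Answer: 1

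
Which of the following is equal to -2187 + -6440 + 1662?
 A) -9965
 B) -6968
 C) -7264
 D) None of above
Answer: D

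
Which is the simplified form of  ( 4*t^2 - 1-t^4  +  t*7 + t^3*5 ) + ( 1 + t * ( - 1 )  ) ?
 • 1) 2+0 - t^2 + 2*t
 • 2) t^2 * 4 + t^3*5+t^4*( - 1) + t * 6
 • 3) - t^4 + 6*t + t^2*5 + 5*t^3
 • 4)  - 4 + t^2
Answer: 2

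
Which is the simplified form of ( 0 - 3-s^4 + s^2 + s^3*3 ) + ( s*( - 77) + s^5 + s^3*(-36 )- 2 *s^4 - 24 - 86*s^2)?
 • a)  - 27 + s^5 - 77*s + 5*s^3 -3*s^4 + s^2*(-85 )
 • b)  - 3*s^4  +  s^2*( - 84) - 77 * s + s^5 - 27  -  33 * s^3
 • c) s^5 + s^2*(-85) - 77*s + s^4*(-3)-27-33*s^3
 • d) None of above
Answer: c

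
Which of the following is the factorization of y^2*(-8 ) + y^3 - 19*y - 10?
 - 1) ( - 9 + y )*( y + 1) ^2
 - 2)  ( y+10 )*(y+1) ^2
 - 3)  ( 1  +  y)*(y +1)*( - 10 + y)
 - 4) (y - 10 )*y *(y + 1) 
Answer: 3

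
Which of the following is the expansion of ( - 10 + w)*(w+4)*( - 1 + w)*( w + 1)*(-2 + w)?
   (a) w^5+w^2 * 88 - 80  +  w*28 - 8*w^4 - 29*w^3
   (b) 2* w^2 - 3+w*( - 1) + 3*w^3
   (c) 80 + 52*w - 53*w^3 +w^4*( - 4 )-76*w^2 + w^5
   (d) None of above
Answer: a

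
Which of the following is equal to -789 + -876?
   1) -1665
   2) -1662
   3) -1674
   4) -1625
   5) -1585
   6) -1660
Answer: 1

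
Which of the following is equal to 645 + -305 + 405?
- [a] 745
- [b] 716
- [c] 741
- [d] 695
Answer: a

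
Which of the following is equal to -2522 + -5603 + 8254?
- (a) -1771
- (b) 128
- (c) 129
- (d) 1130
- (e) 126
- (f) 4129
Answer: c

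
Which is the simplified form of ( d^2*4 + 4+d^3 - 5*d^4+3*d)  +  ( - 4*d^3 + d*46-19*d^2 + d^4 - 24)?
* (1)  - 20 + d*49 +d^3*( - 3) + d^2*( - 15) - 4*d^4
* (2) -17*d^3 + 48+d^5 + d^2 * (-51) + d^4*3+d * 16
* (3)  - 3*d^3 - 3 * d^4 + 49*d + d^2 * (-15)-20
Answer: 1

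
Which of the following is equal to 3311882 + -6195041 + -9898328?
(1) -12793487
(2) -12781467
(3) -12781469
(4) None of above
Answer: 4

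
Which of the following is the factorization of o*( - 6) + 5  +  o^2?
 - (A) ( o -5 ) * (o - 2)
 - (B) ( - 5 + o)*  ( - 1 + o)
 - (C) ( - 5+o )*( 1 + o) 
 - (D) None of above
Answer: B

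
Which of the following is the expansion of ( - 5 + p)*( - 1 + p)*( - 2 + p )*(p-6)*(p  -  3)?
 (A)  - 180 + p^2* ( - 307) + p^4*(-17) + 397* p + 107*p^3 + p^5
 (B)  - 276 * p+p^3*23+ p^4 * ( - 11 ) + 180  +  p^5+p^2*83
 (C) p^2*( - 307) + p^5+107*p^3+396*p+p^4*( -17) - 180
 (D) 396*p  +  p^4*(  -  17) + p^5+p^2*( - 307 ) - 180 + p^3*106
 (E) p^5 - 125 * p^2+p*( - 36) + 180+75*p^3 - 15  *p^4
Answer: C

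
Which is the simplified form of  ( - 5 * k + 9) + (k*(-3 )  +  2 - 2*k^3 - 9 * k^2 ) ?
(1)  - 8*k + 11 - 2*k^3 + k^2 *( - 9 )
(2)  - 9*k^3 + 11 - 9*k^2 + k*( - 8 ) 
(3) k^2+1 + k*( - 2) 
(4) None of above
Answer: 1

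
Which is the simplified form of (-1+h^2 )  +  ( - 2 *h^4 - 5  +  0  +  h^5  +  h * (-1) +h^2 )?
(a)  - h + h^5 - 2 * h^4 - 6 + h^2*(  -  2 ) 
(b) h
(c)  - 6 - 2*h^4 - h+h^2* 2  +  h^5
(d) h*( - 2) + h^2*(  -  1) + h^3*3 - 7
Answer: c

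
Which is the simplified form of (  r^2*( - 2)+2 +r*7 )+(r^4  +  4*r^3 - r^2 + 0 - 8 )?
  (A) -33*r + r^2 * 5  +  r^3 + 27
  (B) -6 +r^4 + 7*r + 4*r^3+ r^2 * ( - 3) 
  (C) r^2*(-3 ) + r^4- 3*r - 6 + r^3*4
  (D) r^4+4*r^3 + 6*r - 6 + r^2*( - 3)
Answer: B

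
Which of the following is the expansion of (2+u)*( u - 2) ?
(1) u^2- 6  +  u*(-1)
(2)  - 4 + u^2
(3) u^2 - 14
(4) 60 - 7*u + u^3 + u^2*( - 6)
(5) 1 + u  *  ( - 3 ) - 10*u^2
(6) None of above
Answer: 2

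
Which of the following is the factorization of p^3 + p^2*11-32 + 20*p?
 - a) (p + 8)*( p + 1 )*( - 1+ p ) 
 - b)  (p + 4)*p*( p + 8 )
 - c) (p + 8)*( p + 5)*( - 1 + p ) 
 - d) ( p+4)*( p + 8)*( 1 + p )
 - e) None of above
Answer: e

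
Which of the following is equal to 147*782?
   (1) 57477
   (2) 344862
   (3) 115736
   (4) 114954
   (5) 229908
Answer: 4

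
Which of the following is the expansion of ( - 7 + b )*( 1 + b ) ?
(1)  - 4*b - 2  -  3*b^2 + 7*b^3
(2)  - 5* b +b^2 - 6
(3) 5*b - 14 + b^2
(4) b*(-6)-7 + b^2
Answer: 4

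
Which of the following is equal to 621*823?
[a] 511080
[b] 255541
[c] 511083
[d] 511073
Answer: c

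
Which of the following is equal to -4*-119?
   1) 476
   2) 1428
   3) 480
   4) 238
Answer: 1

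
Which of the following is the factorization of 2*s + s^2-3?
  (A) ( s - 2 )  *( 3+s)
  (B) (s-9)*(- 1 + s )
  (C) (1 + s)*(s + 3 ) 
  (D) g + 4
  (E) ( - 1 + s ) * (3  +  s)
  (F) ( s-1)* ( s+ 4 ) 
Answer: E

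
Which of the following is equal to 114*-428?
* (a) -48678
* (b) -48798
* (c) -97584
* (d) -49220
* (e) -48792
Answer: e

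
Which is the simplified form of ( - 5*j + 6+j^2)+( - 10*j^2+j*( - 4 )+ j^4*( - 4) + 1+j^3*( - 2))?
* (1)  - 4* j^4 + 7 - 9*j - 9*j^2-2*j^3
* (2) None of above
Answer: 1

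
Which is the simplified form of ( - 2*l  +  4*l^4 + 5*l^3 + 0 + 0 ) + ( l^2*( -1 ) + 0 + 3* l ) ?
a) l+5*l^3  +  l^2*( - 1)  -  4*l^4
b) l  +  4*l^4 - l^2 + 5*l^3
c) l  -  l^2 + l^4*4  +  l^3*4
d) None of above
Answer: b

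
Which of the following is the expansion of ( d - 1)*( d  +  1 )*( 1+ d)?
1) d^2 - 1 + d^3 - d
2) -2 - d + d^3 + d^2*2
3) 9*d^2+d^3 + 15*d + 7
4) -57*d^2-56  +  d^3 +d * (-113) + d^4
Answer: 1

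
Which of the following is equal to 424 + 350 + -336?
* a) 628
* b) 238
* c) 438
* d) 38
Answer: c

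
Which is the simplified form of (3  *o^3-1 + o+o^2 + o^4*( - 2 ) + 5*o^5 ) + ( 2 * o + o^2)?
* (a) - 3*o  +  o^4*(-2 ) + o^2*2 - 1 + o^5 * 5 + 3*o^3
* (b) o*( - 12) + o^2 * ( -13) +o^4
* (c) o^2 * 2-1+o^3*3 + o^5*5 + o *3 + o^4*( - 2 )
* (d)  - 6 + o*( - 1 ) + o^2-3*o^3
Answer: c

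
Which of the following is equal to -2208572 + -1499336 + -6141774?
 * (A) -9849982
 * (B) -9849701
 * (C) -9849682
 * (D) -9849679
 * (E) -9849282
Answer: C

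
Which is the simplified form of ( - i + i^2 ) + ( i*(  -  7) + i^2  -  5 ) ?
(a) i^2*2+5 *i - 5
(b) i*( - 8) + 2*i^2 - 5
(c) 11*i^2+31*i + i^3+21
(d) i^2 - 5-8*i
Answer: b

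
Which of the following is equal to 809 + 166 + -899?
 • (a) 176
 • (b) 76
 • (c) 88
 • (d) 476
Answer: b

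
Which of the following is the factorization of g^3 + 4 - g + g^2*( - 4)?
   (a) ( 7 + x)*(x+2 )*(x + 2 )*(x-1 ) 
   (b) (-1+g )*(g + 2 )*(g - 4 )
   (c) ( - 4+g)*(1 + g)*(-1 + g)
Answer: c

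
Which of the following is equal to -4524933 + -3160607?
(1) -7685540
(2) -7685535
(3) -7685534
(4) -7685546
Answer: 1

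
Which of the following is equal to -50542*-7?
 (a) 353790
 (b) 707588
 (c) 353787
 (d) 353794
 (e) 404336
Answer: d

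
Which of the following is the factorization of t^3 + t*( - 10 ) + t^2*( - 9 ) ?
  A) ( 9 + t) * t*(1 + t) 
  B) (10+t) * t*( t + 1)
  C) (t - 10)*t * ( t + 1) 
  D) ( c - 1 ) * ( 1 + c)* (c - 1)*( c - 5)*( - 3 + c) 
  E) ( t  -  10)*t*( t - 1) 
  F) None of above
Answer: C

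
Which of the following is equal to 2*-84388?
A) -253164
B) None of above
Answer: B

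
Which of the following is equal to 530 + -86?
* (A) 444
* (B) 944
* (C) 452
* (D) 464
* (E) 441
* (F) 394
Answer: A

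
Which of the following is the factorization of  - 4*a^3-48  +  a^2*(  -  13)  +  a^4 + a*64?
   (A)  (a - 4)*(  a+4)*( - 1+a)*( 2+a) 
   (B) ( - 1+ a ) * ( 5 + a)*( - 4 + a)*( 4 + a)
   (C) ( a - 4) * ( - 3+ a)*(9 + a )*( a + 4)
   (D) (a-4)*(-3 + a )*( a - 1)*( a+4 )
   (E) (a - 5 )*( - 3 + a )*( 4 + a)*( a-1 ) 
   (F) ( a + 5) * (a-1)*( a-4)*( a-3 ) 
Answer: D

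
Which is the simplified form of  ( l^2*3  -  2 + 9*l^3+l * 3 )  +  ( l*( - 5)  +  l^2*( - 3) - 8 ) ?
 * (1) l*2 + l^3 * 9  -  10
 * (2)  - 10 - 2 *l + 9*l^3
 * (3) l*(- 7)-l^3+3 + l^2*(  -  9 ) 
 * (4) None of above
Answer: 2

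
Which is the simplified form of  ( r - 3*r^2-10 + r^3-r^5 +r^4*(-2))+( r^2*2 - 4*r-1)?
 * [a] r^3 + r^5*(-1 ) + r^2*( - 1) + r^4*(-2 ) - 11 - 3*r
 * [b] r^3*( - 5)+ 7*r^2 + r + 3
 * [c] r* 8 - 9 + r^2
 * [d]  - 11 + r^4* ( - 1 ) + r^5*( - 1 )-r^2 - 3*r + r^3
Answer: a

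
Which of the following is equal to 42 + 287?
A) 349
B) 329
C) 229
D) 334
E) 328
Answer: B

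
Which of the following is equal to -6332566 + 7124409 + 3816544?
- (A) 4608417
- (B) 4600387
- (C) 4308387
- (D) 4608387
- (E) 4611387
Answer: D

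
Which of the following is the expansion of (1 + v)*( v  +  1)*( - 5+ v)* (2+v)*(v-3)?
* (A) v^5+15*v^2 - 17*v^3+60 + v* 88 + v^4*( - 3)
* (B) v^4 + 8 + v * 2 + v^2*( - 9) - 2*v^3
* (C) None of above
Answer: C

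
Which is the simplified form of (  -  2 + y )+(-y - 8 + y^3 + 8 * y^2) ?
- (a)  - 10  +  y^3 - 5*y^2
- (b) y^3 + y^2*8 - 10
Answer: b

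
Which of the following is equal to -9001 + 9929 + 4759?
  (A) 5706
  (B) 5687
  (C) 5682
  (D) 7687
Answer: B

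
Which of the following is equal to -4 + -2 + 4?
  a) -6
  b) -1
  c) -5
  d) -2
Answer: d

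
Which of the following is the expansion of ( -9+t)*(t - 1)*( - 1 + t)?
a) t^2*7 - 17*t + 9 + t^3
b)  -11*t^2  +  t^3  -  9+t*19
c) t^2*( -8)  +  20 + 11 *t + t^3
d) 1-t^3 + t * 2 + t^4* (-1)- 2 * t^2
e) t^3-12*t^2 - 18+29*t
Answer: b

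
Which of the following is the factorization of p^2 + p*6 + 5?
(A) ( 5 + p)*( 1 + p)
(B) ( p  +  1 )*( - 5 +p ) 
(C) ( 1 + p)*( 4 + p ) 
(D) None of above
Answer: A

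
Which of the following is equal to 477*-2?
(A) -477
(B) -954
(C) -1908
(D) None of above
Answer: B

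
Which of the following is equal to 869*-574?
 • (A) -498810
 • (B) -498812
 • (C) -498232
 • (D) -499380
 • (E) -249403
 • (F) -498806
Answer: F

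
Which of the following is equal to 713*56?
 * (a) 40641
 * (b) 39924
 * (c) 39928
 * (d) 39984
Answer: c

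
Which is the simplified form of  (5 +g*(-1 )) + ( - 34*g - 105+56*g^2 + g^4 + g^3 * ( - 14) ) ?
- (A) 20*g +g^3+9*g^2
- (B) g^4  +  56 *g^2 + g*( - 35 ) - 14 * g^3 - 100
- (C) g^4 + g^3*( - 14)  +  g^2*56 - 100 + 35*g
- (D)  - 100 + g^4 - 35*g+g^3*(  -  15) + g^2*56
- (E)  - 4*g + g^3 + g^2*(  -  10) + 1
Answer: B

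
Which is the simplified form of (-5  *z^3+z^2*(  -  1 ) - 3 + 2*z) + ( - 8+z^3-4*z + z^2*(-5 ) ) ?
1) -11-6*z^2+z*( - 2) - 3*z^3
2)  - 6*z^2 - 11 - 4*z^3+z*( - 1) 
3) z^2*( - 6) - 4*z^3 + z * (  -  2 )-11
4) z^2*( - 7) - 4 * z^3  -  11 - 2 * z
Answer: 3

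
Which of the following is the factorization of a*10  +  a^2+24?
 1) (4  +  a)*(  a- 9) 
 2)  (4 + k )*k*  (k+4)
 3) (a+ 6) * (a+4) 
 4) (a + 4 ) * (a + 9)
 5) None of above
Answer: 3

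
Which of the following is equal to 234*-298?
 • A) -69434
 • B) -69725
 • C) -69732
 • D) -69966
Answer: C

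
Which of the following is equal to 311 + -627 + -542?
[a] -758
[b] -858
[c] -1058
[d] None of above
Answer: b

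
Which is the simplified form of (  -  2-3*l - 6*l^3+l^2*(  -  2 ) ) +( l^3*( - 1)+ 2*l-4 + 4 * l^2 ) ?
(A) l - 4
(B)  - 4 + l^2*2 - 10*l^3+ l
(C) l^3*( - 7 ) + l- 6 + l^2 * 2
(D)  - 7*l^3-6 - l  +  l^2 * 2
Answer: D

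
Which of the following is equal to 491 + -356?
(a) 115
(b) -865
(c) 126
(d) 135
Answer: d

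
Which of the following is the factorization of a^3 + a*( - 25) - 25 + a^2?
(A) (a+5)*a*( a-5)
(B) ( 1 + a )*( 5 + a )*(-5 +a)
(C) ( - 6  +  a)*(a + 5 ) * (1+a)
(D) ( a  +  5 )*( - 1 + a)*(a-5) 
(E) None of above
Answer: B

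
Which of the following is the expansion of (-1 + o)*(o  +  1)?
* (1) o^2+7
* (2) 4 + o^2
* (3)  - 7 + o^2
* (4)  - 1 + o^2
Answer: 4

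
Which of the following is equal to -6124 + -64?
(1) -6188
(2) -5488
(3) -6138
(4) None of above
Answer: 1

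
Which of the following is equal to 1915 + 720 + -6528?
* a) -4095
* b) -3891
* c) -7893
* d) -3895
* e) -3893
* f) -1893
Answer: e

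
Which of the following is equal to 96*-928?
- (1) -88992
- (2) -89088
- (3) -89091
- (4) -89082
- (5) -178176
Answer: 2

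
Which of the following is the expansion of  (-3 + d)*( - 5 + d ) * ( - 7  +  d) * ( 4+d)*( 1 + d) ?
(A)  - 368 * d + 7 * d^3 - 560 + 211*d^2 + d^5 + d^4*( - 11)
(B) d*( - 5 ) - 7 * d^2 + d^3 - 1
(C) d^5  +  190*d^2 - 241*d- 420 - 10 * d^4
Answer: C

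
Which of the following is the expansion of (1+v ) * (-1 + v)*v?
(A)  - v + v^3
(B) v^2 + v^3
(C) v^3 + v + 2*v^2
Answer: A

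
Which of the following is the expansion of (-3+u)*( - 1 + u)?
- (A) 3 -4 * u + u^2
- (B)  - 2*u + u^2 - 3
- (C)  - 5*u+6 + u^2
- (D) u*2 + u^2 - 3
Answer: A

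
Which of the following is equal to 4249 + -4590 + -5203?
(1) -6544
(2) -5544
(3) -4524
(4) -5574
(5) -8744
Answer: 2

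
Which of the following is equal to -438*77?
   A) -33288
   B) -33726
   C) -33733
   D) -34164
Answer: B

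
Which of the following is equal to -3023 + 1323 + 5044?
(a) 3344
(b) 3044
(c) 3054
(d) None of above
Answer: a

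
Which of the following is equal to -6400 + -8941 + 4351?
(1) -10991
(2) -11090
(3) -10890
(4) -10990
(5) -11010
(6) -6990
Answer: 4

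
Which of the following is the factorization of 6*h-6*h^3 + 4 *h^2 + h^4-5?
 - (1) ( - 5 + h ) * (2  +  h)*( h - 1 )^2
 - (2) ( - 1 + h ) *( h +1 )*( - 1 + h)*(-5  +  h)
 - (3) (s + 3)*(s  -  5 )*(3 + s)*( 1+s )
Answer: 2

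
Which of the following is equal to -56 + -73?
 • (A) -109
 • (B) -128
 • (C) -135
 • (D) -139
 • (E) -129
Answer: E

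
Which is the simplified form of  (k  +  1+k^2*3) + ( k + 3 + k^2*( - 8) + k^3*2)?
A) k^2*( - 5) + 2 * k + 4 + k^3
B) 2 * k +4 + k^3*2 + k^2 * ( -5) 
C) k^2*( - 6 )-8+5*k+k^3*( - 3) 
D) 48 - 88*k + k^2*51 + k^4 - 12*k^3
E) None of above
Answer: B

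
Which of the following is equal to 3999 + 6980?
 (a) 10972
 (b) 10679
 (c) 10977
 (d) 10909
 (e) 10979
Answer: e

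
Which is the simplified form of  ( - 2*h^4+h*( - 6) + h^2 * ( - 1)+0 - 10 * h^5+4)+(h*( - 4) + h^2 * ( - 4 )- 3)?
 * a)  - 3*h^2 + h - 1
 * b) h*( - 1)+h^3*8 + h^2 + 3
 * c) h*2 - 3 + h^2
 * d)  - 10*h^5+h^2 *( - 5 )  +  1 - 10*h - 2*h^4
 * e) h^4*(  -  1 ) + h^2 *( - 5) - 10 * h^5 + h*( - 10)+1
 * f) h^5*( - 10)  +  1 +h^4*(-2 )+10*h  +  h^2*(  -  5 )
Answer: d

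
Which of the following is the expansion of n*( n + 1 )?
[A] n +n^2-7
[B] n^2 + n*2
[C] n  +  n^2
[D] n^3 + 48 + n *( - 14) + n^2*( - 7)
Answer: C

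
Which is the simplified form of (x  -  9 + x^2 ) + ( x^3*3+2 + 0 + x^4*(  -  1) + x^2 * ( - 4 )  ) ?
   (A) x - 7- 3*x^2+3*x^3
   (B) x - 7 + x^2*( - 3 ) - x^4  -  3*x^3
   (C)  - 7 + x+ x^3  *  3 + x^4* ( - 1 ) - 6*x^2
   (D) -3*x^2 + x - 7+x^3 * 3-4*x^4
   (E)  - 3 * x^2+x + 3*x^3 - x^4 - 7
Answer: E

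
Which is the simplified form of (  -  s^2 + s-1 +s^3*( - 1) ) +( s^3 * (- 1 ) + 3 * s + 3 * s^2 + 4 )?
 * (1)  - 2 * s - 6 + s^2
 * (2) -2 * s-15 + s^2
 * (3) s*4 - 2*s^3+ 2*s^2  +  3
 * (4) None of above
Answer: 3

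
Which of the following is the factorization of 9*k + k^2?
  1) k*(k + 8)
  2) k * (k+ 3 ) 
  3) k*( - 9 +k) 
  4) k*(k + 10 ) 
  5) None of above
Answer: 5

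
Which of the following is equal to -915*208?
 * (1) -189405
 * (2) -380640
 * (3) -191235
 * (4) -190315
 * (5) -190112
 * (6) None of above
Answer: 6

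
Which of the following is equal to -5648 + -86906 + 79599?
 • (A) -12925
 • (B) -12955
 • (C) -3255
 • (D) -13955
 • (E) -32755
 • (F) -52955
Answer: B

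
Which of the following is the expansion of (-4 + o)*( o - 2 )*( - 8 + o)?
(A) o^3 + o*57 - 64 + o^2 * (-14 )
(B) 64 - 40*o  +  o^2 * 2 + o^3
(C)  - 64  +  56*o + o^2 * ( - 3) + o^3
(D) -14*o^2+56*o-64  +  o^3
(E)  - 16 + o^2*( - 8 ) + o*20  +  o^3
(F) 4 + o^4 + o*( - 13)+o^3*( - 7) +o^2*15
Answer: D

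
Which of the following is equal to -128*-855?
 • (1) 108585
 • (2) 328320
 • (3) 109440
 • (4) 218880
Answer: 3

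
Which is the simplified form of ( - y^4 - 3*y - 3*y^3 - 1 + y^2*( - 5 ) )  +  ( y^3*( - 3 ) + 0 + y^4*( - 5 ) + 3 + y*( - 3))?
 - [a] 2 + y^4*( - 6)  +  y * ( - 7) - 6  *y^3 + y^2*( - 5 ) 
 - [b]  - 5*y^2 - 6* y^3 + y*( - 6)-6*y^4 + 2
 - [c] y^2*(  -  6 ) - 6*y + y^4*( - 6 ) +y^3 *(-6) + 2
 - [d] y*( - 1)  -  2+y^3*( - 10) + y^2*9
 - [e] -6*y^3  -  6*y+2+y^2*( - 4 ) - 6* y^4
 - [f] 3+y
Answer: b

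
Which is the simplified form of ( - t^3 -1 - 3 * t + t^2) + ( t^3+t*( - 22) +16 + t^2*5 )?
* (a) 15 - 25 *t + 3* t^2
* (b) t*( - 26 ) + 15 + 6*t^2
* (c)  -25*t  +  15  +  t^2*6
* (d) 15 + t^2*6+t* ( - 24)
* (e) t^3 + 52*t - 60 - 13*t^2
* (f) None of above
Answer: c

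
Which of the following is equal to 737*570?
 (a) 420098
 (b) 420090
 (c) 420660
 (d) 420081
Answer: b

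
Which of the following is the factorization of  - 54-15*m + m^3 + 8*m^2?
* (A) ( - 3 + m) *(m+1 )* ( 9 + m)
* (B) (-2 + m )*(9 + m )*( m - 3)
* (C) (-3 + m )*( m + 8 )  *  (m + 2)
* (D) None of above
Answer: D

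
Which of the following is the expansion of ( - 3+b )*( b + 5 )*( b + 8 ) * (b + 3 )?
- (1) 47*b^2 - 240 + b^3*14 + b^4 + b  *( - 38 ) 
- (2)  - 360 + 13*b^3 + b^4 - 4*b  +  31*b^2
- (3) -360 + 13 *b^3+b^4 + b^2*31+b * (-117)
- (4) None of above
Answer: 3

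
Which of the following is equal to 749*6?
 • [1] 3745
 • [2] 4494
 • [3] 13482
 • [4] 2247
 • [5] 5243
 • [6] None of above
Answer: 2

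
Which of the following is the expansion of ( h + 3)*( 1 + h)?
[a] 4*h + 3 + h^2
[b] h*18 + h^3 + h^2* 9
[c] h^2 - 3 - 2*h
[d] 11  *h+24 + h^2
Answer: a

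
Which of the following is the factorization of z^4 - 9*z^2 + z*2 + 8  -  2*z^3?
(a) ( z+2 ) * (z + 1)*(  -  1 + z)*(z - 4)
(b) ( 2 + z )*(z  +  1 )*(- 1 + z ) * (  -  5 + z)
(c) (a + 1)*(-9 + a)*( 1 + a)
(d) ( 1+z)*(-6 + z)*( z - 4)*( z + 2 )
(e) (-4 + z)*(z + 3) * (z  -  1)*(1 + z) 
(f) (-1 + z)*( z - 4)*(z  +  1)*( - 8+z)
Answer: a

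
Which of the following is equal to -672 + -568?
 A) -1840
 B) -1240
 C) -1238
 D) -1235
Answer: B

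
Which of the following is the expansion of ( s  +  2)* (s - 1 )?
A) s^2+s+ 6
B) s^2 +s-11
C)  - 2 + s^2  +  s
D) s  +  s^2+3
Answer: C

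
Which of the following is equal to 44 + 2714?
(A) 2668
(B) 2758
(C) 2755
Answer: B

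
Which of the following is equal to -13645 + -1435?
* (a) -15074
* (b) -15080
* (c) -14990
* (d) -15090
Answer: b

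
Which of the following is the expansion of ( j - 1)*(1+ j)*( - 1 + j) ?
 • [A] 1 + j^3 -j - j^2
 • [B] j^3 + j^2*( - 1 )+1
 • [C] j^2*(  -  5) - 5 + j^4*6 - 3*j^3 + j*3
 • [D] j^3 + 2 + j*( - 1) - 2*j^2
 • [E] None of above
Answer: A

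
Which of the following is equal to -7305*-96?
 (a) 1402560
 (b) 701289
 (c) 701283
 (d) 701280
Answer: d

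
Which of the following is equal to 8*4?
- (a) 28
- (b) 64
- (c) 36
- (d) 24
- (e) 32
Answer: e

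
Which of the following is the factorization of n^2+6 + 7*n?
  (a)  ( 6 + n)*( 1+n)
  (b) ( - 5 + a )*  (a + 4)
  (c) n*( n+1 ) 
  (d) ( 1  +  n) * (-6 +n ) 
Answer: a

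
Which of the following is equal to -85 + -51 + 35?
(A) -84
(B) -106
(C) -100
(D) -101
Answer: D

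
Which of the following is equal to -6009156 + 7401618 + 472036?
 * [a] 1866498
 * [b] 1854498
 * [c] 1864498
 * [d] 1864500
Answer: c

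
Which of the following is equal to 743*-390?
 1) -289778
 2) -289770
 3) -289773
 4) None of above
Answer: 2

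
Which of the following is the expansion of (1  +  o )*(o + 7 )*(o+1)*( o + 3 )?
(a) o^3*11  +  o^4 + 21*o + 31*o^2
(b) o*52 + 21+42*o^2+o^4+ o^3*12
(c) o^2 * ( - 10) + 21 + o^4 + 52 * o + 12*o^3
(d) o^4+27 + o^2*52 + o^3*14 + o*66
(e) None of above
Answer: b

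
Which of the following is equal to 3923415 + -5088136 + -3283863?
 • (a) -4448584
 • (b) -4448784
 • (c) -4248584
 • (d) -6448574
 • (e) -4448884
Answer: a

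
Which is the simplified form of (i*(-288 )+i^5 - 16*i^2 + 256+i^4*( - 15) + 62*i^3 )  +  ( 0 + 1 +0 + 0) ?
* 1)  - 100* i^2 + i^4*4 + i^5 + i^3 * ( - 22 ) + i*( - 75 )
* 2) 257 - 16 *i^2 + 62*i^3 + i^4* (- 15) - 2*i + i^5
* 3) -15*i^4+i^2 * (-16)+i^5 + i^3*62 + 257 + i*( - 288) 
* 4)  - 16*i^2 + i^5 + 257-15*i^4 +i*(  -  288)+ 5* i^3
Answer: 3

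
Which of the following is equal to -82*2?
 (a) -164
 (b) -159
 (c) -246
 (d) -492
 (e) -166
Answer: a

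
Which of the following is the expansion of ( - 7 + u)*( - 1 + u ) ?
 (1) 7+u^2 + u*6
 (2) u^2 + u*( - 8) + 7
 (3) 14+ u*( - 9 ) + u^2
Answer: 2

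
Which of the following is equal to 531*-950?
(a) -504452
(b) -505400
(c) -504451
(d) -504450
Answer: d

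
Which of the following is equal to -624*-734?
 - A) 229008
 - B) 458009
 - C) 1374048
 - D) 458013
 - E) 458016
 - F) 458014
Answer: E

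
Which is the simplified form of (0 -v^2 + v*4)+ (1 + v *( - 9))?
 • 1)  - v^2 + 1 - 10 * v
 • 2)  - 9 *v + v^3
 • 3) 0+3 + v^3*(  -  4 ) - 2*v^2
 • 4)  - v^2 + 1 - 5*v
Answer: 4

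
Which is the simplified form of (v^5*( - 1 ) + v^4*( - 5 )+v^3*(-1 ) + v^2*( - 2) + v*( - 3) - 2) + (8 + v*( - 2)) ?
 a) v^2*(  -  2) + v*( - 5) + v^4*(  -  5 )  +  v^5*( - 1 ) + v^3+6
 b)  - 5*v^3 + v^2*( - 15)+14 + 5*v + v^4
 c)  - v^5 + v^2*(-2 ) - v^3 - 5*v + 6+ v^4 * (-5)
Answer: c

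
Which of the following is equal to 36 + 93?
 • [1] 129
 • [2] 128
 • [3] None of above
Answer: 1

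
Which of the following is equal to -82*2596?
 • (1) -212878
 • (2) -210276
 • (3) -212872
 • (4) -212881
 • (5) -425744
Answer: 3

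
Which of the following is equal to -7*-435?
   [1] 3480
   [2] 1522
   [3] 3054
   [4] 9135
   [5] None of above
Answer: 5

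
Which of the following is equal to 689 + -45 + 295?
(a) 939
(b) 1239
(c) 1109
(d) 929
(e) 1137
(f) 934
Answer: a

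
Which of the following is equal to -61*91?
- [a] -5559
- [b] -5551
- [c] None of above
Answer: b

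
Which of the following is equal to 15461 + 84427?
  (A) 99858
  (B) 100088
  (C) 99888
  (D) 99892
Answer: C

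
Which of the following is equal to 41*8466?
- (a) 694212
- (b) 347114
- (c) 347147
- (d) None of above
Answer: d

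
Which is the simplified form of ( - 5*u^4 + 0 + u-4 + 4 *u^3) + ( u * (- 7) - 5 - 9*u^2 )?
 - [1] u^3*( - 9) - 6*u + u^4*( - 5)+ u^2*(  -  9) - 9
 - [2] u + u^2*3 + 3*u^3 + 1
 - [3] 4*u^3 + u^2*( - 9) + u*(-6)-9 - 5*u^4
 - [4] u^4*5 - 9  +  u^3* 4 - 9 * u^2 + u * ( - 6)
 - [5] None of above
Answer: 3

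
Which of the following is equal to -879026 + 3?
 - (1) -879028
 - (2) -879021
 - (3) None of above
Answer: 3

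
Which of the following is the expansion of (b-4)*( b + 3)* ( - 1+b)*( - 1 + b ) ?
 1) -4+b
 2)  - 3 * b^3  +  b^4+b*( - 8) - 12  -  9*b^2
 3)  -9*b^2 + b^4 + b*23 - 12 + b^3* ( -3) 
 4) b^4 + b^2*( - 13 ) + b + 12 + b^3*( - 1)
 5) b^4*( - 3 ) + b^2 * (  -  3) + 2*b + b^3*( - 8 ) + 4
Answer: 3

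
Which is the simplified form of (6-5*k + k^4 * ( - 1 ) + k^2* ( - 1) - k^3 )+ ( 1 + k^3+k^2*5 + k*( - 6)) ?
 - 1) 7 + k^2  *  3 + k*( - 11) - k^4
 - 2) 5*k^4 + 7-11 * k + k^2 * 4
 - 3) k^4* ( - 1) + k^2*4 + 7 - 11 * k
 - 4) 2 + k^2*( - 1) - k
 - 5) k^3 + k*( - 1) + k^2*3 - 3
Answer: 3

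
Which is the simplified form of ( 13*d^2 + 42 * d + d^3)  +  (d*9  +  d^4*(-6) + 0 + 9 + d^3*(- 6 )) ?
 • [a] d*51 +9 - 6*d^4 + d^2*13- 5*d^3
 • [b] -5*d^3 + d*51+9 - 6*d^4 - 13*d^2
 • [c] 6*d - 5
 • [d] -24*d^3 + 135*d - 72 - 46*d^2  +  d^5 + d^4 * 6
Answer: a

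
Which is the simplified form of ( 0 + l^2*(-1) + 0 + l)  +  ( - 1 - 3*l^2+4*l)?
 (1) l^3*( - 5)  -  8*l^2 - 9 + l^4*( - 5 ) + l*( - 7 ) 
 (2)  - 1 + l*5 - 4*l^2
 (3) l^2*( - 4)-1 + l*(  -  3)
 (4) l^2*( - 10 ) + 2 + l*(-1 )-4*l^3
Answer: 2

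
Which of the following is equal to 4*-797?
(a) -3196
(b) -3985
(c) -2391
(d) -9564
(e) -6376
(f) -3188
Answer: f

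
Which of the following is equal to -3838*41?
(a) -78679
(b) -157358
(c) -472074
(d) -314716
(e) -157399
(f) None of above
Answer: b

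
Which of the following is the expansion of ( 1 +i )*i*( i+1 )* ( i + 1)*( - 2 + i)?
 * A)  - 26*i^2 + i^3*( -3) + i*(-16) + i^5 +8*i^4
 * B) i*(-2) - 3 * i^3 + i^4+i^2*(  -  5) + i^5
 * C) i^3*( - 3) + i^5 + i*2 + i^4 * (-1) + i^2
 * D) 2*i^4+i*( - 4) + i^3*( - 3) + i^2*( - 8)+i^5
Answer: B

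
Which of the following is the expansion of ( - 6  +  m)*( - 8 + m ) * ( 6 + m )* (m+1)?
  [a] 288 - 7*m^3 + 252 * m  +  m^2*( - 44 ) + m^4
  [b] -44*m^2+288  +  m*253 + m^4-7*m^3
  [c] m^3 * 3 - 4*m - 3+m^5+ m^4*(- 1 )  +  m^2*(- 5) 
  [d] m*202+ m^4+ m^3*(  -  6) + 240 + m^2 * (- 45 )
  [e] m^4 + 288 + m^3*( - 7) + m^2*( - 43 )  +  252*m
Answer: a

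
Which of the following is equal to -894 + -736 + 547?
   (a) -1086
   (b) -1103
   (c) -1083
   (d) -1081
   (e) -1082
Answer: c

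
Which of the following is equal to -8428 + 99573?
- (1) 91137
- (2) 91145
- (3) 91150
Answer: 2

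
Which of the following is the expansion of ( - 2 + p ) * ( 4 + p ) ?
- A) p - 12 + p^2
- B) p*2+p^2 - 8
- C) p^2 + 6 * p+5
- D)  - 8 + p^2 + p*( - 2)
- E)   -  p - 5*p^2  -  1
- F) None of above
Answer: B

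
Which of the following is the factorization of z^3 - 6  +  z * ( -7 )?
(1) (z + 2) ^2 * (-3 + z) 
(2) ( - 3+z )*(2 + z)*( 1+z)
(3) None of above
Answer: 2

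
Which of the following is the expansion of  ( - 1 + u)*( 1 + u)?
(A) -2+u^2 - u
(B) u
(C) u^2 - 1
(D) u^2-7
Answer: C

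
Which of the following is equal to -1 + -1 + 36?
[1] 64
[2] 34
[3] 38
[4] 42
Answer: 2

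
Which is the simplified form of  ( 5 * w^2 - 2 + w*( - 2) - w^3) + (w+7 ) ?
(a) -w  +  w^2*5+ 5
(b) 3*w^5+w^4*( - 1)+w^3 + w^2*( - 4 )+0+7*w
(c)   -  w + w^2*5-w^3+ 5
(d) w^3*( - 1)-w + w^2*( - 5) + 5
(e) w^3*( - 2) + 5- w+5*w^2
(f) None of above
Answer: c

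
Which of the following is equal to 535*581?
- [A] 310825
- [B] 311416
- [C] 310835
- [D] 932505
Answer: C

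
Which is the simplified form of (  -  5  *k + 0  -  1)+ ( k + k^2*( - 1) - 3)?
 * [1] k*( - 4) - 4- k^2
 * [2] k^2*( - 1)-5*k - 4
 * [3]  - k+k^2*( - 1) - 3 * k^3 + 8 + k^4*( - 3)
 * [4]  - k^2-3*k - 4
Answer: 1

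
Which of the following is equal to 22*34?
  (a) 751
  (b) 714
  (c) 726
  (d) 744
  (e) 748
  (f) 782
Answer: e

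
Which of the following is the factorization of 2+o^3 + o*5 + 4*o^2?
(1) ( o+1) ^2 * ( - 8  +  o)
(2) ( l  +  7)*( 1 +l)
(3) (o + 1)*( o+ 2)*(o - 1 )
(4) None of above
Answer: 4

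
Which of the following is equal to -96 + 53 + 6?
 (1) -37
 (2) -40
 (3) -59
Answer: 1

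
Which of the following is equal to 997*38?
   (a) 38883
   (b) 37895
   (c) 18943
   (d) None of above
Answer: d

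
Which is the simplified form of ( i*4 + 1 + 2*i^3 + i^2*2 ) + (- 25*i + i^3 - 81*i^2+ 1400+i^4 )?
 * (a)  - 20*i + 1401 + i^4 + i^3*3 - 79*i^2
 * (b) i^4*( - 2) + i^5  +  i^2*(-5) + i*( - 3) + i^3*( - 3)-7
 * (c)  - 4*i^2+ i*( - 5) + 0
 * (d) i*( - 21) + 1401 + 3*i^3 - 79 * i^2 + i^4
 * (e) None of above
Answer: d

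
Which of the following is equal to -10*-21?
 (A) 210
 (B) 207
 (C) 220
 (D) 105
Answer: A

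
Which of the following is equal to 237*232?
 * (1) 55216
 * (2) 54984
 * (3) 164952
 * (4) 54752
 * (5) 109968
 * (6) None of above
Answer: 2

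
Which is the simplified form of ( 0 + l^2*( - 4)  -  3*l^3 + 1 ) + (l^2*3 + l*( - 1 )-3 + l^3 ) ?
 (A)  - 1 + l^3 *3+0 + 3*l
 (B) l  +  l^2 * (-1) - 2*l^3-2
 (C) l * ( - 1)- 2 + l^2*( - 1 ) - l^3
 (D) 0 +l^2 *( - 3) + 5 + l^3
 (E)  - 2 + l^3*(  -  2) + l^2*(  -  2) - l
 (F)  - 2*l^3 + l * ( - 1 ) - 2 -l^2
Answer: F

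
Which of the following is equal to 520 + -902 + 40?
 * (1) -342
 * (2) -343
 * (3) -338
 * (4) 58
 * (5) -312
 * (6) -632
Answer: 1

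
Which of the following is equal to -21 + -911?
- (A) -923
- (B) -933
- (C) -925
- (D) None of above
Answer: D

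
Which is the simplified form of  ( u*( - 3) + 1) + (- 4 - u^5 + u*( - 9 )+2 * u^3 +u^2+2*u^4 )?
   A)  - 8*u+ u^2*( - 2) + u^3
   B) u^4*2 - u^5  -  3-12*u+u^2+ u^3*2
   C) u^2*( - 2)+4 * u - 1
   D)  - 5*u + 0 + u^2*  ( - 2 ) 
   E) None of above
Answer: B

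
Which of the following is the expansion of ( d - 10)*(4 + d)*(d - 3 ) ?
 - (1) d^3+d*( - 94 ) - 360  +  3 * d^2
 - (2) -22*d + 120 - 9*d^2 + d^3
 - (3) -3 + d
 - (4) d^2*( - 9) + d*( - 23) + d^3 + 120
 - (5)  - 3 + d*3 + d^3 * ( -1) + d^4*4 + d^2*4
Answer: 2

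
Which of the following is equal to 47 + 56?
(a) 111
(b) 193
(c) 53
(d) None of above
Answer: d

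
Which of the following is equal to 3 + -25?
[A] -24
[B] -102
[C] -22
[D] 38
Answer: C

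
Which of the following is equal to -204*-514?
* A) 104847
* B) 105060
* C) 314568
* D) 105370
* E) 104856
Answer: E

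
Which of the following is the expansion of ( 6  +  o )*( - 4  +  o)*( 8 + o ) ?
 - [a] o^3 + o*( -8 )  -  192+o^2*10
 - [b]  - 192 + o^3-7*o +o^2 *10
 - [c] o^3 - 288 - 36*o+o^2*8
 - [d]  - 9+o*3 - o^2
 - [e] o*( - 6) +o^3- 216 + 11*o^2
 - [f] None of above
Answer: a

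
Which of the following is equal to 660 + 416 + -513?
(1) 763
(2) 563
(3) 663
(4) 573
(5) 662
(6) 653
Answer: 2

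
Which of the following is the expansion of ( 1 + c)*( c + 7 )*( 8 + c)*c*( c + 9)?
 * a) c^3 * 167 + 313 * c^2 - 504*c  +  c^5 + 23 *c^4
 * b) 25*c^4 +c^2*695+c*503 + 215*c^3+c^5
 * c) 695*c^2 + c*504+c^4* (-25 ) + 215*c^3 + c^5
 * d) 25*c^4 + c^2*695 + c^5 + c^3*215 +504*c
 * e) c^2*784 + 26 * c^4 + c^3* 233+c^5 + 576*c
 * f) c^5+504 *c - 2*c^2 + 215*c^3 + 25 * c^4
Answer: d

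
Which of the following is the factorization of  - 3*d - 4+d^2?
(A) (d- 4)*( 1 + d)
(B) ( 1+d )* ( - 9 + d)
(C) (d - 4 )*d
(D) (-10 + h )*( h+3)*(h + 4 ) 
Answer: A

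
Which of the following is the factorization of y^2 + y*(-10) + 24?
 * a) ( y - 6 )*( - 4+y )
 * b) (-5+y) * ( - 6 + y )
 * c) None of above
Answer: a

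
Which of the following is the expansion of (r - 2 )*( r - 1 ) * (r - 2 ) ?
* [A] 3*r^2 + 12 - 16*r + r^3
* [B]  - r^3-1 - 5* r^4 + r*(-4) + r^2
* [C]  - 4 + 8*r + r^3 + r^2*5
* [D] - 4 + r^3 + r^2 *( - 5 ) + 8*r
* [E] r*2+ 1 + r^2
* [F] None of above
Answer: D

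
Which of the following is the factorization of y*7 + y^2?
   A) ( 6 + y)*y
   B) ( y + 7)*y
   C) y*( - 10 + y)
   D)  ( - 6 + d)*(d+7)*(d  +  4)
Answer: B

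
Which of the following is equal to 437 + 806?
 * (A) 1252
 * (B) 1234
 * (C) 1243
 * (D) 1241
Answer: C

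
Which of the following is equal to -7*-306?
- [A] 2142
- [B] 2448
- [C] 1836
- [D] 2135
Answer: A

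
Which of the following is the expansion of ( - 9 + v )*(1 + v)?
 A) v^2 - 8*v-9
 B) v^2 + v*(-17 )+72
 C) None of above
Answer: A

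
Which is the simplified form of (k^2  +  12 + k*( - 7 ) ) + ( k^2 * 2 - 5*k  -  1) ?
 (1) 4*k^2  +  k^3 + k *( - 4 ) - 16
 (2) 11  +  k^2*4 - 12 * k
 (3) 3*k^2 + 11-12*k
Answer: 3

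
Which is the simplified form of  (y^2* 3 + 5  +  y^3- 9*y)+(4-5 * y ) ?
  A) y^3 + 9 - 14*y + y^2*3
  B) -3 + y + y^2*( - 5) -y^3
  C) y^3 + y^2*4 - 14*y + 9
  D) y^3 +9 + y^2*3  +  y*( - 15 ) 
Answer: A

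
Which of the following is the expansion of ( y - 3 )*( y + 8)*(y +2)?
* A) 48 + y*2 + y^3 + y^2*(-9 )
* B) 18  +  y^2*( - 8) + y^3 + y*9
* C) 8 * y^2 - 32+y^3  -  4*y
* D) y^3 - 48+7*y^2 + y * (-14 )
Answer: D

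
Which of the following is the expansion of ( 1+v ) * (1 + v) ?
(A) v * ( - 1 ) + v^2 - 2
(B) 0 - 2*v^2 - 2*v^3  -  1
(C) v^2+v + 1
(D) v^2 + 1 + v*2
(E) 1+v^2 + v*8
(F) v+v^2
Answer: D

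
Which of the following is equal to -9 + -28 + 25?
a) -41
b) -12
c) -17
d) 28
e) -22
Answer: b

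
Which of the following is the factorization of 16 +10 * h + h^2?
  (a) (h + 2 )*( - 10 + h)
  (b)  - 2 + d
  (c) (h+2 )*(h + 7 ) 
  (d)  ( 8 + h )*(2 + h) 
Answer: d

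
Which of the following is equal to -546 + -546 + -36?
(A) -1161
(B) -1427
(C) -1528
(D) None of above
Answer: D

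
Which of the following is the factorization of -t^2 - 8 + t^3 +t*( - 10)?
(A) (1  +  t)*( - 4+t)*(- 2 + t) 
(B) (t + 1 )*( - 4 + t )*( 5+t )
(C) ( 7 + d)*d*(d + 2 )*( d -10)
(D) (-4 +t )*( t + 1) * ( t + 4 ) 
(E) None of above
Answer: E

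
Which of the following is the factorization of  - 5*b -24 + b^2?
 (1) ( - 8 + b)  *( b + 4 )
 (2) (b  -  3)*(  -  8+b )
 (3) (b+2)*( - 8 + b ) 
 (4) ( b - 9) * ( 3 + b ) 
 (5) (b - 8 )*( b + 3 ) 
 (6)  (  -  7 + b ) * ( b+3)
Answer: 5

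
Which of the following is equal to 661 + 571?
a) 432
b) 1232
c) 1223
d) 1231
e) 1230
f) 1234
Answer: b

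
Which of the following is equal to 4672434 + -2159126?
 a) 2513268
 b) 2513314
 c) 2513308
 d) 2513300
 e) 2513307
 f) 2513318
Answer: c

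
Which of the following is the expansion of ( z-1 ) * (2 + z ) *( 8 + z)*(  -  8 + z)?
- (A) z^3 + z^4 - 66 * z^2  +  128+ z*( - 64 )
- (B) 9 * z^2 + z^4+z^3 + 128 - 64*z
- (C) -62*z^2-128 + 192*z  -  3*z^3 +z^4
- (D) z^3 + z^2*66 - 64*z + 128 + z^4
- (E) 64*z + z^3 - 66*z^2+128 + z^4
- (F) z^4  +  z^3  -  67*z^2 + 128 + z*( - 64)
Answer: A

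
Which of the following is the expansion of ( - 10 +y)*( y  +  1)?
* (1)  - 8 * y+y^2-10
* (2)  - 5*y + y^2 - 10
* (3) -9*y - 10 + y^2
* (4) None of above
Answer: 3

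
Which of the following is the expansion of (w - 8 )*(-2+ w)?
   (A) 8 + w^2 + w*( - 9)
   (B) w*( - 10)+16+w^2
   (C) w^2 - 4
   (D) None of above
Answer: B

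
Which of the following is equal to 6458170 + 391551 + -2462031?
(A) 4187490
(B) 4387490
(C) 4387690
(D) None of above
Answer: C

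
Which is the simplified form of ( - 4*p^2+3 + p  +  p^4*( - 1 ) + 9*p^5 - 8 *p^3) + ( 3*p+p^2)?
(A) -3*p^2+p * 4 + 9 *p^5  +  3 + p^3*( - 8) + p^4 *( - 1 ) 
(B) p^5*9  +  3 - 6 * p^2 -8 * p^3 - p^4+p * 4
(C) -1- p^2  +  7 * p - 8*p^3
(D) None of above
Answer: A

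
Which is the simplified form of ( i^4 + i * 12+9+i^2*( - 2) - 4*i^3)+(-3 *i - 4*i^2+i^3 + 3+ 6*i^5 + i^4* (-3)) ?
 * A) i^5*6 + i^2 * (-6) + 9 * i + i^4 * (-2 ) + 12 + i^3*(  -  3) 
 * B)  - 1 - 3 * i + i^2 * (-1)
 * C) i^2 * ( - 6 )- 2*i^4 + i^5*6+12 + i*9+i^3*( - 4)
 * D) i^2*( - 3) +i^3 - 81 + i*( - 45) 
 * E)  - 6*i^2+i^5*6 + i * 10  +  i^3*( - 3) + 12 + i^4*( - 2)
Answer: A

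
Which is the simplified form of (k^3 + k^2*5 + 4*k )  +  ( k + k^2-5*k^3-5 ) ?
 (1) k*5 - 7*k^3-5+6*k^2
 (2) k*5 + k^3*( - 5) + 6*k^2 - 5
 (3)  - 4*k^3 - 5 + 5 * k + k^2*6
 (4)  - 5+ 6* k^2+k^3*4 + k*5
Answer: 3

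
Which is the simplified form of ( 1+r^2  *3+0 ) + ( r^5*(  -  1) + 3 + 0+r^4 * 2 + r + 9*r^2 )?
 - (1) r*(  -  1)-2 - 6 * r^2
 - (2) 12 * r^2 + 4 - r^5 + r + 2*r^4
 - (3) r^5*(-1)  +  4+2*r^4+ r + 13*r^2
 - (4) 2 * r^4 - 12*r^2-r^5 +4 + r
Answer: 2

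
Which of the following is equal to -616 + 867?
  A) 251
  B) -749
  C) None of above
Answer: A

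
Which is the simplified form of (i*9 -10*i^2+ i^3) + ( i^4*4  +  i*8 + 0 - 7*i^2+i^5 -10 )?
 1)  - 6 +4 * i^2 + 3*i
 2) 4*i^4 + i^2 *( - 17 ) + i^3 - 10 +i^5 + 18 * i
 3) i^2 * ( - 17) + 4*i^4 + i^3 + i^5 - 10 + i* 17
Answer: 3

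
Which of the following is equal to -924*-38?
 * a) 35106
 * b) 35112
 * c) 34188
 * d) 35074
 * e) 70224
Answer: b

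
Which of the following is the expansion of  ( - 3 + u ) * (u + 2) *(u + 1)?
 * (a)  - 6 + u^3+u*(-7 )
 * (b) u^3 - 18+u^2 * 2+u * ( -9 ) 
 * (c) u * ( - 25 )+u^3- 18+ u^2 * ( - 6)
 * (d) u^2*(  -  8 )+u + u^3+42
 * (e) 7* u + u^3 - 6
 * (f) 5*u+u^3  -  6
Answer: a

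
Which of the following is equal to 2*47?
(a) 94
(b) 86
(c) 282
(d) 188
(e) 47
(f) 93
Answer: a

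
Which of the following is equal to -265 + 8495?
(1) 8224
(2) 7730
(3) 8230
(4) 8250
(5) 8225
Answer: 3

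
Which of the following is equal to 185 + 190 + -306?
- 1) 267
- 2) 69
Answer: 2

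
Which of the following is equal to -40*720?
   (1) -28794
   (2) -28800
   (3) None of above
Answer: 2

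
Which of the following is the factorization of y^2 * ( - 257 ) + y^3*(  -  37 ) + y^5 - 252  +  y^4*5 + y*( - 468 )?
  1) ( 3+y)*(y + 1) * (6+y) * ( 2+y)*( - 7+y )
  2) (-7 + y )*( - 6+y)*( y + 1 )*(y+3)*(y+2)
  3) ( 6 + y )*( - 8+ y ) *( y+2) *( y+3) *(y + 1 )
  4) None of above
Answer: 1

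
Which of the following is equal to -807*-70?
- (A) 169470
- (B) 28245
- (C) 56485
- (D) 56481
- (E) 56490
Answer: E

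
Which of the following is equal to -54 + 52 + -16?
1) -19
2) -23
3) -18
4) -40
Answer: 3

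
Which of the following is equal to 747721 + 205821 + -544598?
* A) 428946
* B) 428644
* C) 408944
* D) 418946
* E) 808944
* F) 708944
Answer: C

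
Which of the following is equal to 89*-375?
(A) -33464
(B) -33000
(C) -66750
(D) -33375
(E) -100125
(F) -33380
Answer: D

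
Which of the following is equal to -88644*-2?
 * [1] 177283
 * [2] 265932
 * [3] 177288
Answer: 3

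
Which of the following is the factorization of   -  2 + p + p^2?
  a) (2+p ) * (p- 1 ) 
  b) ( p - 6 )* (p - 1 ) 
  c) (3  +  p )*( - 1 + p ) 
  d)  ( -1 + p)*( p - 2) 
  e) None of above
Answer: a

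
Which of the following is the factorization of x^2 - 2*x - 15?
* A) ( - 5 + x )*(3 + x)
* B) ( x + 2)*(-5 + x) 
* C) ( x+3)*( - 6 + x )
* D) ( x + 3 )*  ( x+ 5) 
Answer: A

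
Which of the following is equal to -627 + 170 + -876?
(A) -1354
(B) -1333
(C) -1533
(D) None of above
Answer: B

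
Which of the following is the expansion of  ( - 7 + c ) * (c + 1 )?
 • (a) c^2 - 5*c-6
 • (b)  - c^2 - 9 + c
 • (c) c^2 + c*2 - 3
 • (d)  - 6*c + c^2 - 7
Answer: d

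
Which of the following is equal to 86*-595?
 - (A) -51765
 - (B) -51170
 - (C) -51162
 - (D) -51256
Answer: B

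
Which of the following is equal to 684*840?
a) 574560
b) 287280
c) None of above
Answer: a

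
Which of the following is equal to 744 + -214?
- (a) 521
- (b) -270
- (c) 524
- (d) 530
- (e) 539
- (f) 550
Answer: d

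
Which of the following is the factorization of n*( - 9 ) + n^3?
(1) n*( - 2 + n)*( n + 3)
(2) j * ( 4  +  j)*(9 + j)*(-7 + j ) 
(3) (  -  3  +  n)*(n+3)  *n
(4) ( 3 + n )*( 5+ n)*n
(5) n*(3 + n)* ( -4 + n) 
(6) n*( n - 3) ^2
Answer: 3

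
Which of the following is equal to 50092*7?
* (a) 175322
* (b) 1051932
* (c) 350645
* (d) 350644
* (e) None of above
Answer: d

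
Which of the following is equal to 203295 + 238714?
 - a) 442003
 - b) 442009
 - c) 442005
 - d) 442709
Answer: b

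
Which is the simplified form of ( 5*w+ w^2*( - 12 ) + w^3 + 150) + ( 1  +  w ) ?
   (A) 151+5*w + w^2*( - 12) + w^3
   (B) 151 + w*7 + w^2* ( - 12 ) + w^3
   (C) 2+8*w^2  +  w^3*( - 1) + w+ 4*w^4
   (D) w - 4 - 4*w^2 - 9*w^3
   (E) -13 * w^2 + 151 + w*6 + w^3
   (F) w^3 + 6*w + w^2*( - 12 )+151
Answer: F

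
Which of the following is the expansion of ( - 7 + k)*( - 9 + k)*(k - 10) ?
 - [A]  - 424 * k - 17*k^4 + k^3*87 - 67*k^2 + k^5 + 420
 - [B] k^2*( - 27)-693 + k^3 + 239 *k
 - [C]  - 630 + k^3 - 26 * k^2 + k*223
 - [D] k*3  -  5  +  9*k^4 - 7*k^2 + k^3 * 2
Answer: C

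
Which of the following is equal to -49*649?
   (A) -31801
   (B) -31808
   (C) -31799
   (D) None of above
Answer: A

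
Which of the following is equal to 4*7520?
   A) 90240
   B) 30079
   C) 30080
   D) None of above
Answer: C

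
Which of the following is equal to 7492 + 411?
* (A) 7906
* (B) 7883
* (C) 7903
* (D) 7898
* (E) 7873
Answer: C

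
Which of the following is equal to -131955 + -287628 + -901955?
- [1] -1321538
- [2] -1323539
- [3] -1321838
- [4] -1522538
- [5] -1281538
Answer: 1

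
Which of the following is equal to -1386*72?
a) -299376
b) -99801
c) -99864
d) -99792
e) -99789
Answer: d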